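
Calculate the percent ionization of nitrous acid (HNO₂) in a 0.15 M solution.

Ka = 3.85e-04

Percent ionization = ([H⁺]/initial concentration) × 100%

Using Ka equilibrium: x² + Ka×x - Ka×C = 0. Solving: [H⁺] = 7.4093e-03. Percent = (7.4093e-03/0.15) × 100

Percent ionization = 4.94%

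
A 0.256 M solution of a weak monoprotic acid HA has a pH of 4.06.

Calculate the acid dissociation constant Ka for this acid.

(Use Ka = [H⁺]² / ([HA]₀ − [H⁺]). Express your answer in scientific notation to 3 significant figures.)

[H⁺] = 10^(−pH) = 10^(−4.06) = 8.710e-05 M. For HA ⇌ H⁺ + A⁻, Ka = [H⁺][A⁻]/[HA] = [H⁺]² / ([HA]₀ − [H⁺]) = (8.710e-05)² / (0.256 − 8.710e-05) = 2.96e-08.

K_a = 2.96e-08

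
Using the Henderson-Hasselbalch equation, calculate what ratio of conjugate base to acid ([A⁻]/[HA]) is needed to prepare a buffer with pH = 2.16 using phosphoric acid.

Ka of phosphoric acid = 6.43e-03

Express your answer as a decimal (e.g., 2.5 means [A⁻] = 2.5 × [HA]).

pKa = -log(6.43e-03) = 2.1918. pH = pKa + log([A⁻]/[HA]), so log([A⁻]/[HA]) = pH − pKa = 2.16 − 2.1918 = -0.0318. [A⁻]/[HA] = 10^(-0.0318) = 0.929

[A⁻]/[HA] = 0.929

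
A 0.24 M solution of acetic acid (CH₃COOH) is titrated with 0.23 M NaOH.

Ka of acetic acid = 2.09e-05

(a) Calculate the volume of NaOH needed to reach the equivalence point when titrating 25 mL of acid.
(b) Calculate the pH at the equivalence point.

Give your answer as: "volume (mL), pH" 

moles acid = 0.24 × 25/1000 = 0.006 mol; V_base = moles/0.23 × 1000 = 26.1 mL. At equivalence only the conjugate base is present: [A⁻] = 0.006/0.051 = 1.1745e-01 M. Kb = Kw/Ka = 4.78e-10; [OH⁻] = √(Kb × [A⁻]) = 7.4963e-06; pOH = 5.13; pH = 14 - pOH = 8.87.

V = 26.1 mL, pH = 8.87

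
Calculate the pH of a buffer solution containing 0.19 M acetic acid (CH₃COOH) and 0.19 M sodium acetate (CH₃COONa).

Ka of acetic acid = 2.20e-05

pKa = -log(2.20e-05) = 4.66. pH = pKa + log([A⁻]/[HA]) = 4.66 + log(0.19/0.19)

pH = 4.66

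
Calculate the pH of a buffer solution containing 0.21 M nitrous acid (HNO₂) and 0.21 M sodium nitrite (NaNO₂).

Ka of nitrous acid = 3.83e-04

pKa = -log(3.83e-04) = 3.42. pH = pKa + log([A⁻]/[HA]) = 3.42 + log(0.21/0.21)

pH = 3.42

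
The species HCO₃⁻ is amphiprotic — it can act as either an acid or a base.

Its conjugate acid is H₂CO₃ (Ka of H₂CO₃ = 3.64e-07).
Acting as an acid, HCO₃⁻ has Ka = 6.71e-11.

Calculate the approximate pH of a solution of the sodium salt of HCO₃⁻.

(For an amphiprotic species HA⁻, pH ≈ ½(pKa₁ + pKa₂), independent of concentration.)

pKa₁ = -log(3.64e-07) = 6.44; pKa₂ = -log(6.71e-11) = 10.17. For an amphiprotic species, pH ≈ ½(pKa₁ + pKa₂) = ½(6.44 + 10.17) = 8.31.

pH = 8.31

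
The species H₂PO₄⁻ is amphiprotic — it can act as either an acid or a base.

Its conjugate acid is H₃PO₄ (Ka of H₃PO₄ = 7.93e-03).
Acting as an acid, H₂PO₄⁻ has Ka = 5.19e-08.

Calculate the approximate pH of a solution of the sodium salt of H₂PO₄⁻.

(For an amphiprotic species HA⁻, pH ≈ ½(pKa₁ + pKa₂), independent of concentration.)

pKa₁ = -log(7.93e-03) = 2.10; pKa₂ = -log(5.19e-08) = 7.28. For an amphiprotic species, pH ≈ ½(pKa₁ + pKa₂) = ½(2.10 + 7.28) = 4.69.

pH = 4.69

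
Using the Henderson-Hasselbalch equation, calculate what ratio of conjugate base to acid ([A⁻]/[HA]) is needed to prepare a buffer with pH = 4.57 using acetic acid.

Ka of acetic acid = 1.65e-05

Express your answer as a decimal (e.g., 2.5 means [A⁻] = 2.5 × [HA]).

pKa = -log(1.65e-05) = 4.7825. pH = pKa + log([A⁻]/[HA]), so log([A⁻]/[HA]) = pH − pKa = 4.57 − 4.7825 = -0.2125. [A⁻]/[HA] = 10^(-0.2125) = 0.613

[A⁻]/[HA] = 0.613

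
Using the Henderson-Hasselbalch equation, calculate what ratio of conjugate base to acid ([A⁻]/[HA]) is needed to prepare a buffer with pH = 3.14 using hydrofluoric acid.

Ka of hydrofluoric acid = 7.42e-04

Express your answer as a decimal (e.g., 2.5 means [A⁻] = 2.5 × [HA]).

pKa = -log(7.42e-04) = 3.1296. pH = pKa + log([A⁻]/[HA]), so log([A⁻]/[HA]) = pH − pKa = 3.14 − 3.1296 = 0.0104. [A⁻]/[HA] = 10^(0.0104) = 1.02

[A⁻]/[HA] = 1.02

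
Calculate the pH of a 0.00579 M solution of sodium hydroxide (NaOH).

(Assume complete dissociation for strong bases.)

[OH⁻] = 0.00579 M for strong base. pOH = -log[OH⁻] = 2.24, pH = 14 - pOH

pH = 11.76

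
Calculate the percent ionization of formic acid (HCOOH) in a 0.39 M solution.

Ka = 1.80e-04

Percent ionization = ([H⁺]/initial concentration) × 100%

Using Ka equilibrium: x² + Ka×x - Ka×C = 0. Solving: [H⁺] = 8.2890e-03. Percent = (8.2890e-03/0.39) × 100

Percent ionization = 2.13%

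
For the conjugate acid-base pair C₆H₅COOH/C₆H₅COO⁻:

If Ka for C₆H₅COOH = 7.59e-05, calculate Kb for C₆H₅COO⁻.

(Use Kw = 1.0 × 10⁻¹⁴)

For a conjugate pair Ka × Kb = Kw, so Kb = Kw/Ka = 1.0 × 10⁻¹⁴ / 7.59e-05 = 1.32e-10.

K_b = 1.32e-10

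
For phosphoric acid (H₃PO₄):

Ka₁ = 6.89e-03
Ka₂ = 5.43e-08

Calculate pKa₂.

pKa₂ = -log(Ka₂) = -log(5.43e-08) = 7.27.

pK_{a2} = 7.27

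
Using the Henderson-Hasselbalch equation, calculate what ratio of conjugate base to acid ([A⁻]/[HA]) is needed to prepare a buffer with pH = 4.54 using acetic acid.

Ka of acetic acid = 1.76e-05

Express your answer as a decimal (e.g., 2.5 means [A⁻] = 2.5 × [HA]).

pKa = -log(1.76e-05) = 4.7545. pH = pKa + log([A⁻]/[HA]), so log([A⁻]/[HA]) = pH − pKa = 4.54 − 4.7545 = -0.2145. [A⁻]/[HA] = 10^(-0.2145) = 0.610

[A⁻]/[HA] = 0.610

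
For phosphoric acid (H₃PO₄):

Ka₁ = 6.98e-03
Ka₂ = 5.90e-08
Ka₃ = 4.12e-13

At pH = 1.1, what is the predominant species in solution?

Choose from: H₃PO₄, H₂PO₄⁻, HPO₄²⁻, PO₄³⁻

pKa₁ = 2.16, pKa₂ = 7.23, pKa₃ = 12.39. For a polyprotic acid the predominant species crosses at each pKa: below pKa_n the protonated form dominates, above it the deprotonated form does. At pH = 1.1, the predominant species is H₃PO₄.

H₃PO₄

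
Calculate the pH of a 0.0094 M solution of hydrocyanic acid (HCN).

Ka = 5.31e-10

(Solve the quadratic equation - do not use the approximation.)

x² + Ka×x - Ka×C = 0. Using quadratic formula: [H⁺] = 2.2339e-06

pH = 5.65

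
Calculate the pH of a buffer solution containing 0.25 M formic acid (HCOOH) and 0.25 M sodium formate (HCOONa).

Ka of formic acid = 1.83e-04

pKa = -log(1.83e-04) = 3.74. pH = pKa + log([A⁻]/[HA]) = 3.74 + log(0.25/0.25)

pH = 3.74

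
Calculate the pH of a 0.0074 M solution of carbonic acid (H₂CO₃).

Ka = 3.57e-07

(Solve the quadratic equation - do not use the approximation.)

x² + Ka×x - Ka×C = 0. Using quadratic formula: [H⁺] = 5.1220e-05

pH = 4.29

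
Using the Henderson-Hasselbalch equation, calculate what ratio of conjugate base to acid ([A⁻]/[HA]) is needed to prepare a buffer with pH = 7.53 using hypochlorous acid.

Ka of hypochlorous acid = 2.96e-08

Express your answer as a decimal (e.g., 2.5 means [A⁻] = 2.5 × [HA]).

pKa = -log(2.96e-08) = 7.5287. pH = pKa + log([A⁻]/[HA]), so log([A⁻]/[HA]) = pH − pKa = 7.53 − 7.5287 = 0.0013. [A⁻]/[HA] = 10^(0.0013) = 1.00

[A⁻]/[HA] = 1.00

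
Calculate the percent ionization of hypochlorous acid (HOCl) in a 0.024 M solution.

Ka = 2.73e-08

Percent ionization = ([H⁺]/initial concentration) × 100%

Using Ka equilibrium: x² + Ka×x - Ka×C = 0. Solving: [H⁺] = 2.5583e-05. Percent = (2.5583e-05/0.024) × 100

Percent ionization = 0.107%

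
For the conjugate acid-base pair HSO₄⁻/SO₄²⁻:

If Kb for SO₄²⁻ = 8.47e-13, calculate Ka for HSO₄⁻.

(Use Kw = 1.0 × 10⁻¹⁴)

For a conjugate pair Ka × Kb = Kw, so Ka = Kw/Kb = 1.0 × 10⁻¹⁴ / 8.47e-13 = 1.18e-02.

K_a = 1.18e-02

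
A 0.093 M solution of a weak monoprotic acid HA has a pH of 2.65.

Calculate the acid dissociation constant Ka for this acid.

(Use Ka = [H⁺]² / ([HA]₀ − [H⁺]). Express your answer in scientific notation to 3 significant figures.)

[H⁺] = 10^(−pH) = 10^(−2.65) = 2.239e-03 M. For HA ⇌ H⁺ + A⁻, Ka = [H⁺][A⁻]/[HA] = [H⁺]² / ([HA]₀ − [H⁺]) = (2.239e-03)² / (0.093 − 2.239e-03) = 5.52e-05.

K_a = 5.52e-05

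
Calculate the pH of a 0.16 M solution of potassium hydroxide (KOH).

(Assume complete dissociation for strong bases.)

[OH⁻] = 0.16 M for strong base. pOH = -log[OH⁻] = 0.80, pH = 14 - pOH

pH = 13.20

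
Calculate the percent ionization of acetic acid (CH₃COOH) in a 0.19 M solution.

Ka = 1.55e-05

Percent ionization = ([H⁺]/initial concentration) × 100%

Using Ka equilibrium: x² + Ka×x - Ka×C = 0. Solving: [H⁺] = 1.7084e-03. Percent = (1.7084e-03/0.19) × 100

Percent ionization = 0.899%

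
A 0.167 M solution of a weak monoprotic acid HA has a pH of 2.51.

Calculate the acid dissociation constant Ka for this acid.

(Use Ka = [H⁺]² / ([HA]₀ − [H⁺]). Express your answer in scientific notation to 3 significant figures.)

[H⁺] = 10^(−pH) = 10^(−2.51) = 3.090e-03 M. For HA ⇌ H⁺ + A⁻, Ka = [H⁺][A⁻]/[HA] = [H⁺]² / ([HA]₀ − [H⁺]) = (3.090e-03)² / (0.167 − 3.090e-03) = 5.83e-05.

K_a = 5.83e-05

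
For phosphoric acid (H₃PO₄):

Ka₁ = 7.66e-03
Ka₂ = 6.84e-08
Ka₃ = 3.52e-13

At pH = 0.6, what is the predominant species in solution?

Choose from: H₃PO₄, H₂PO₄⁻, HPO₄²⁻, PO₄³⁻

pKa₁ = 2.12, pKa₂ = 7.16, pKa₃ = 12.45. For a polyprotic acid the predominant species crosses at each pKa: below pKa_n the protonated form dominates, above it the deprotonated form does. At pH = 0.6, the predominant species is H₃PO₄.

H₃PO₄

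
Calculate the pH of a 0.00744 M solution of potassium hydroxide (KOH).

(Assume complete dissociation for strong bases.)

[OH⁻] = 0.00744 M for strong base. pOH = -log[OH⁻] = 2.13, pH = 14 - pOH

pH = 11.87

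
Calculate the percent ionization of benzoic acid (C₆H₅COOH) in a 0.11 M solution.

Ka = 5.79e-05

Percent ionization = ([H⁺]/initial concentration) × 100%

Using Ka equilibrium: x² + Ka×x - Ka×C = 0. Solving: [H⁺] = 2.4949e-03. Percent = (2.4949e-03/0.11) × 100

Percent ionization = 2.27%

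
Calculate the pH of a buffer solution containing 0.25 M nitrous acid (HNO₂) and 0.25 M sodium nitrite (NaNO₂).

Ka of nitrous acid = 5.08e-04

pKa = -log(5.08e-04) = 3.29. pH = pKa + log([A⁻]/[HA]) = 3.29 + log(0.25/0.25)

pH = 3.29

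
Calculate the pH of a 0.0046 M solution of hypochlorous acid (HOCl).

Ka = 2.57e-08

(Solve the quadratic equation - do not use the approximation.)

x² + Ka×x - Ka×C = 0. Using quadratic formula: [H⁺] = 1.0860e-05

pH = 4.96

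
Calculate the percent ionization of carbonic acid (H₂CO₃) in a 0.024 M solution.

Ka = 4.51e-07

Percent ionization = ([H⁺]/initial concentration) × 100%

Using Ka equilibrium: x² + Ka×x - Ka×C = 0. Solving: [H⁺] = 1.0381e-04. Percent = (1.0381e-04/0.024) × 100

Percent ionization = 0.433%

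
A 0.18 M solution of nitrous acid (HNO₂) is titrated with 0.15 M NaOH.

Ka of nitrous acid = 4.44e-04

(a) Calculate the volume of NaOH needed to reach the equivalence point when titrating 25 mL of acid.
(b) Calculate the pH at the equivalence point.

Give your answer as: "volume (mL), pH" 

moles acid = 0.18 × 25/1000 = 0.0045 mol; V_base = moles/0.15 × 1000 = 30.0 mL. At equivalence only the conjugate base is present: [A⁻] = 0.0045/0.055 = 8.1818e-02 M. Kb = Kw/Ka = 2.25e-11; [OH⁻] = √(Kb × [A⁻]) = 1.3575e-06; pOH = 5.87; pH = 14 - pOH = 8.13.

V = 30.0 mL, pH = 8.13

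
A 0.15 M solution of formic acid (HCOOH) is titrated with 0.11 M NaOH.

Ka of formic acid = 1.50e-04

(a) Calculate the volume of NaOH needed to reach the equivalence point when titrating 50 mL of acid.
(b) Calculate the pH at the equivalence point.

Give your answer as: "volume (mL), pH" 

moles acid = 0.15 × 50/1000 = 0.0075 mol; V_base = moles/0.11 × 1000 = 68.2 mL. At equivalence only the conjugate base is present: [A⁻] = 0.0075/0.118 = 6.3462e-02 M. Kb = Kw/Ka = 6.67e-11; [OH⁻] = √(Kb × [A⁻]) = 2.0569e-06; pOH = 5.69; pH = 14 - pOH = 8.31.

V = 68.2 mL, pH = 8.31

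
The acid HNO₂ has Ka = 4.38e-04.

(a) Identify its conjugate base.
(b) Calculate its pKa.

(a) The conjugate base is formed by removing one H⁺ from HNO₂, giving NO₂⁻. (b) pKa = -log(Ka) = -log(4.38e-04) = 3.36.

Conjugate base: NO₂⁻; pK_a = 3.36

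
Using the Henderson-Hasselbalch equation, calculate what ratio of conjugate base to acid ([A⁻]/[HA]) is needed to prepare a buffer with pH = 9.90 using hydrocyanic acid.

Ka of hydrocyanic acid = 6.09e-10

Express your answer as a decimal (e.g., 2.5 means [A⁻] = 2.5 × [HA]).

pKa = -log(6.09e-10) = 9.2154. pH = pKa + log([A⁻]/[HA]), so log([A⁻]/[HA]) = pH − pKa = 9.90 − 9.2154 = 0.6846. [A⁻]/[HA] = 10^(0.6846) = 4.84

[A⁻]/[HA] = 4.84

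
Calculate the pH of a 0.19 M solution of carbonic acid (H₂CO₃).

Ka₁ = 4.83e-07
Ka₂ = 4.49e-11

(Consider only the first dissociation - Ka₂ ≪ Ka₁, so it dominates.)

First dissociation dominates. From Ka₁ = [H⁺][HA⁻]/[H₂A], x² + Ka₁·x − Ka₁·C = 0 with C = 0.19 M and Ka₁ = 4.83e-07. Solving: [H⁺] = (−Ka₁ + √(Ka₁² + 4·Ka₁·C)) / 2 = 3.0269e-04 M. pH = -log(3.0269e-04) = 3.52.

pH = 3.52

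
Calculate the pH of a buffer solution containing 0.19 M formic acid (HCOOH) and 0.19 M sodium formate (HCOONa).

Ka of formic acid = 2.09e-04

pKa = -log(2.09e-04) = 3.68. pH = pKa + log([A⁻]/[HA]) = 3.68 + log(0.19/0.19)

pH = 3.68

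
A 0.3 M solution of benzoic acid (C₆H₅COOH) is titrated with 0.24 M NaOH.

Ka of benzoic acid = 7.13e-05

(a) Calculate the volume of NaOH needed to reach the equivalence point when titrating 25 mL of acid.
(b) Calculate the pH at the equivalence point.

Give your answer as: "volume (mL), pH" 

moles acid = 0.3 × 25/1000 = 0.0075 mol; V_base = moles/0.24 × 1000 = 31.2 mL. At equivalence only the conjugate base is present: [A⁻] = 0.0075/0.056 = 1.3333e-01 M. Kb = Kw/Ka = 1.40e-10; [OH⁻] = √(Kb × [A⁻]) = 4.3244e-06; pOH = 5.36; pH = 14 - pOH = 8.64.

V = 31.2 mL, pH = 8.64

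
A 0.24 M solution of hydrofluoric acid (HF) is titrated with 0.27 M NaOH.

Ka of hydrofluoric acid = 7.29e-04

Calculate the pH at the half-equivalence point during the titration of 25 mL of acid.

At half-equivalence [HA] = [A⁻], so Henderson-Hasselbalch gives pH = pKa = -log(7.29e-04) = 3.14.

pH = pKa = 3.14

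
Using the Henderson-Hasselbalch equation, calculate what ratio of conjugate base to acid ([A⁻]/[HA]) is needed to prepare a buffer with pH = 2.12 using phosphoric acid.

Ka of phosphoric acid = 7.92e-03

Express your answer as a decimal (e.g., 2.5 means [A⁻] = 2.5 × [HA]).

pKa = -log(7.92e-03) = 2.1013. pH = pKa + log([A⁻]/[HA]), so log([A⁻]/[HA]) = pH − pKa = 2.12 − 2.1013 = 0.0187. [A⁻]/[HA] = 10^(0.0187) = 1.04

[A⁻]/[HA] = 1.04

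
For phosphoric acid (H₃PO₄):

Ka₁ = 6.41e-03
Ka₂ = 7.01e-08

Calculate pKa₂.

pKa₂ = -log(Ka₂) = -log(7.01e-08) = 7.15.

pK_{a2} = 7.15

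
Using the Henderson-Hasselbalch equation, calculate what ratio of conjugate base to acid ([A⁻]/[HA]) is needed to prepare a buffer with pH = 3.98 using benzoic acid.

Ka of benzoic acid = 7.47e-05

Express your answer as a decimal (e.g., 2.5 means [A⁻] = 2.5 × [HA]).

pKa = -log(7.47e-05) = 4.1267. pH = pKa + log([A⁻]/[HA]), so log([A⁻]/[HA]) = pH − pKa = 3.98 − 4.1267 = -0.1467. [A⁻]/[HA] = 10^(-0.1467) = 0.713

[A⁻]/[HA] = 0.713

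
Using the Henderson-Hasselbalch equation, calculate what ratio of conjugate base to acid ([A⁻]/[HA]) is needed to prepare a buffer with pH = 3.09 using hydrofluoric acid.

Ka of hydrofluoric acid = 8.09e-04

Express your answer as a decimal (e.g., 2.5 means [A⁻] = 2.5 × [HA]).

pKa = -log(8.09e-04) = 3.0921. pH = pKa + log([A⁻]/[HA]), so log([A⁻]/[HA]) = pH − pKa = 3.09 − 3.0921 = -0.0021. [A⁻]/[HA] = 10^(-0.0021) = 0.995

[A⁻]/[HA] = 0.995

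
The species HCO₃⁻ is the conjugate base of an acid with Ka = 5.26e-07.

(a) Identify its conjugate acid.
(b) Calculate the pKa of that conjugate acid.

(a) The conjugate acid is formed by adding one H⁺ to HCO₃⁻, giving H₂CO₃. (b) pKa = -log(Ka) = -log(5.26e-07) = 6.28.

Conjugate acid: H₂CO₃; pK_a = 6.28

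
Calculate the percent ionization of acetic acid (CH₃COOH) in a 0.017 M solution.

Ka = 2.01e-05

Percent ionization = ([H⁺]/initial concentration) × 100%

Using Ka equilibrium: x² + Ka×x - Ka×C = 0. Solving: [H⁺] = 5.7459e-04. Percent = (5.7459e-04/0.017) × 100

Percent ionization = 3.38%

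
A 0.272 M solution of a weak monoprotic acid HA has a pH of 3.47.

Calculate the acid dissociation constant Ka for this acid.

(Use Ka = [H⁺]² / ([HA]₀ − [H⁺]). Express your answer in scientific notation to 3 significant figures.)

[H⁺] = 10^(−pH) = 10^(−3.47) = 3.388e-04 M. For HA ⇌ H⁺ + A⁻, Ka = [H⁺][A⁻]/[HA] = [H⁺]² / ([HA]₀ − [H⁺]) = (3.388e-04)² / (0.272 − 3.388e-04) = 4.23e-07.

K_a = 4.23e-07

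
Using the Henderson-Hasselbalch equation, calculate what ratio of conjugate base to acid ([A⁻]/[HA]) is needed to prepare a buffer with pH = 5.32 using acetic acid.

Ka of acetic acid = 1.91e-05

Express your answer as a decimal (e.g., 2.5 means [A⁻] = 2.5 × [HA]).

pKa = -log(1.91e-05) = 4.7190. pH = pKa + log([A⁻]/[HA]), so log([A⁻]/[HA]) = pH − pKa = 5.32 − 4.7190 = 0.6010. [A⁻]/[HA] = 10^(0.6010) = 3.99

[A⁻]/[HA] = 3.99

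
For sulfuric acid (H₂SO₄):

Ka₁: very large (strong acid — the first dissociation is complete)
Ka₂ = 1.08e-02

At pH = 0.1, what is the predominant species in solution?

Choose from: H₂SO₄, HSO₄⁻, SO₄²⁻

The first dissociation is complete, so H₂SO₄ itself is never the predominant species in water; pKa₂ = -log(1.08e-02) = 1.97. For a polyprotic acid the predominant species crosses at each pKa: below pKa_n the protonated form dominates, above it the deprotonated form does. At pH = 0.1, the predominant species is HSO₄⁻.

HSO₄⁻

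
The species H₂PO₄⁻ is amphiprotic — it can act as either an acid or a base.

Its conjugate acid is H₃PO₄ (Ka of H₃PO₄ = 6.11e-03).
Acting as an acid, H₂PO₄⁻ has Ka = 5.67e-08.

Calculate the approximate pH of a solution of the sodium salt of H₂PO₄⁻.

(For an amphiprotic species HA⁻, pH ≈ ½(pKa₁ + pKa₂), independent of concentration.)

pKa₁ = -log(6.11e-03) = 2.21; pKa₂ = -log(5.67e-08) = 7.25. For an amphiprotic species, pH ≈ ½(pKa₁ + pKa₂) = ½(2.21 + 7.25) = 4.73.

pH = 4.73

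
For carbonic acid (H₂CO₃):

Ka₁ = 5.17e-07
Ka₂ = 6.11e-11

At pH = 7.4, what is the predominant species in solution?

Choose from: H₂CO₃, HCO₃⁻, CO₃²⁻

pKa₁ = 6.29, pKa₂ = 10.21. For a polyprotic acid the predominant species crosses at each pKa: below pKa_n the protonated form dominates, above it the deprotonated form does. At pH = 7.4, the predominant species is HCO₃⁻.

HCO₃⁻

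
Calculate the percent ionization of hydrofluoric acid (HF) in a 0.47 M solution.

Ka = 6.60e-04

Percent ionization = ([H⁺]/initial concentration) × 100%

Using Ka equilibrium: x² + Ka×x - Ka×C = 0. Solving: [H⁺] = 1.7286e-02. Percent = (1.7286e-02/0.47) × 100

Percent ionization = 3.68%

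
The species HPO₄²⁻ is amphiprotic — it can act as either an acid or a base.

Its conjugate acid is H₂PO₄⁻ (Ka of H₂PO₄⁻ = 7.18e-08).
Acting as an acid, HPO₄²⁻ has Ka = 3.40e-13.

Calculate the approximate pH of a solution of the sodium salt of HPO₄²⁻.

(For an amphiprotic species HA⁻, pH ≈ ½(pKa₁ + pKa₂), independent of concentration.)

pKa₁ = -log(7.18e-08) = 7.14; pKa₂ = -log(3.40e-13) = 12.47. For an amphiprotic species, pH ≈ ½(pKa₁ + pKa₂) = ½(7.14 + 12.47) = 9.81.

pH = 9.81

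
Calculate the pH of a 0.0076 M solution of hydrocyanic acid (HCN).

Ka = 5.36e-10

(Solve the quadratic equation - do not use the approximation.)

x² + Ka×x - Ka×C = 0. Using quadratic formula: [H⁺] = 2.0180e-06

pH = 5.70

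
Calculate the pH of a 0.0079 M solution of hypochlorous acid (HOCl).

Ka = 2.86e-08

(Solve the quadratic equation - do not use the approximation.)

x² + Ka×x - Ka×C = 0. Using quadratic formula: [H⁺] = 1.5017e-05

pH = 4.82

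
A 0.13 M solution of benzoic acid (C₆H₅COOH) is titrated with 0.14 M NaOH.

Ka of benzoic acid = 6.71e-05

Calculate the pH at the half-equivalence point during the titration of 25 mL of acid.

At half-equivalence [HA] = [A⁻], so Henderson-Hasselbalch gives pH = pKa = -log(6.71e-05) = 4.17.

pH = pKa = 4.17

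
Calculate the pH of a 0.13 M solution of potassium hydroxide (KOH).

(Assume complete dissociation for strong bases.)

[OH⁻] = 0.13 M for strong base. pOH = -log[OH⁻] = 0.89, pH = 14 - pOH

pH = 13.11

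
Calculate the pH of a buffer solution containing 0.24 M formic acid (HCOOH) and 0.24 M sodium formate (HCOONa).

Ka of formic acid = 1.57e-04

pKa = -log(1.57e-04) = 3.80. pH = pKa + log([A⁻]/[HA]) = 3.80 + log(0.24/0.24)

pH = 3.80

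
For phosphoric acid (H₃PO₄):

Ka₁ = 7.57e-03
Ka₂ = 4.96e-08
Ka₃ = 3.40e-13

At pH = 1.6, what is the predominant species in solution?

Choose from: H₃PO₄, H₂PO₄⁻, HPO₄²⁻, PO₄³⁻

pKa₁ = 2.12, pKa₂ = 7.30, pKa₃ = 12.47. For a polyprotic acid the predominant species crosses at each pKa: below pKa_n the protonated form dominates, above it the deprotonated form does. At pH = 1.6, the predominant species is H₃PO₄.

H₃PO₄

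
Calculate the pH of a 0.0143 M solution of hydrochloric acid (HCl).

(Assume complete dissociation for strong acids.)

[H⁺] = 0.0143 M for strong acid. pH = -log[H⁺] = -log(0.0143)

pH = 1.84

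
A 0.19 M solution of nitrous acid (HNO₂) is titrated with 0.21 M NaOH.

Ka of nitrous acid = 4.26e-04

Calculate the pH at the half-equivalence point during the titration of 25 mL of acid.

At half-equivalence [HA] = [A⁻], so Henderson-Hasselbalch gives pH = pKa = -log(4.26e-04) = 3.37.

pH = pKa = 3.37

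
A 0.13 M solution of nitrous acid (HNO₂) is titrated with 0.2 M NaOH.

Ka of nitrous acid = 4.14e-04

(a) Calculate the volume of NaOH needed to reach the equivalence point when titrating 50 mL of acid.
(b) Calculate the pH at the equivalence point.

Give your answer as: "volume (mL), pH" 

moles acid = 0.13 × 50/1000 = 0.0065 mol; V_base = moles/0.2 × 1000 = 32.5 mL. At equivalence only the conjugate base is present: [A⁻] = 0.0065/0.083 = 7.8788e-02 M. Kb = Kw/Ka = 2.42e-11; [OH⁻] = √(Kb × [A⁻]) = 1.3795e-06; pOH = 5.86; pH = 14 - pOH = 8.14.

V = 32.5 mL, pH = 8.14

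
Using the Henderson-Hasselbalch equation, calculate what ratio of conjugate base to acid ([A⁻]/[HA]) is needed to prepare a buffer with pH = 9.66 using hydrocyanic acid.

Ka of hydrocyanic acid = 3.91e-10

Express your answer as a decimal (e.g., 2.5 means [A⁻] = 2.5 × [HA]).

pKa = -log(3.91e-10) = 9.4078. pH = pKa + log([A⁻]/[HA]), so log([A⁻]/[HA]) = pH − pKa = 9.66 − 9.4078 = 0.2522. [A⁻]/[HA] = 10^(0.2522) = 1.79

[A⁻]/[HA] = 1.79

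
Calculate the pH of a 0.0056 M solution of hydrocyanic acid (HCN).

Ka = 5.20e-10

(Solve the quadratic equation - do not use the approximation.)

x² + Ka×x - Ka×C = 0. Using quadratic formula: [H⁺] = 1.7062e-06

pH = 5.77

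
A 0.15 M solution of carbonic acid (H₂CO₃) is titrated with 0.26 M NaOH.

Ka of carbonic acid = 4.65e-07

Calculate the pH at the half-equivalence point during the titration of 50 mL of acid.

At half-equivalence [HA] = [A⁻], so Henderson-Hasselbalch gives pH = pKa = -log(4.65e-07) = 6.33.

pH = pKa = 6.33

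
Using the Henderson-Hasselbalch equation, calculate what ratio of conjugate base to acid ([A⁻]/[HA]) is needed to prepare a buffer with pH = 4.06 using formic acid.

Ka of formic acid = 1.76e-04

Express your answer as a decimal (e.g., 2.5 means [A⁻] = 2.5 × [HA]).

pKa = -log(1.76e-04) = 3.7545. pH = pKa + log([A⁻]/[HA]), so log([A⁻]/[HA]) = pH − pKa = 4.06 − 3.7545 = 0.3055. [A⁻]/[HA] = 10^(0.3055) = 2.02

[A⁻]/[HA] = 2.02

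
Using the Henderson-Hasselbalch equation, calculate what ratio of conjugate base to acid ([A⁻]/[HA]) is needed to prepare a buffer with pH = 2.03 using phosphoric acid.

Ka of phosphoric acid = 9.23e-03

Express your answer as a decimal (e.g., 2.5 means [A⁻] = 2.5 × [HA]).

pKa = -log(9.23e-03) = 2.0348. pH = pKa + log([A⁻]/[HA]), so log([A⁻]/[HA]) = pH − pKa = 2.03 − 2.0348 = -0.0048. [A⁻]/[HA] = 10^(-0.0048) = 0.989

[A⁻]/[HA] = 0.989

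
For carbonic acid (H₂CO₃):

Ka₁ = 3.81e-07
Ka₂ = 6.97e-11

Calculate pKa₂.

pKa₂ = -log(Ka₂) = -log(6.97e-11) = 10.16.

pK_{a2} = 10.16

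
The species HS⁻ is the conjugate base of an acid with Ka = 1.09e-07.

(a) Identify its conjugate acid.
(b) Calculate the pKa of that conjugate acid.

(a) The conjugate acid is formed by adding one H⁺ to HS⁻, giving H₂S. (b) pKa = -log(Ka) = -log(1.09e-07) = 6.96.

Conjugate acid: H₂S; pK_a = 6.96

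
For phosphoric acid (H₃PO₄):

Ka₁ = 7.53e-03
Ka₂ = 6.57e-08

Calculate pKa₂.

pKa₂ = -log(Ka₂) = -log(6.57e-08) = 7.18.

pK_{a2} = 7.18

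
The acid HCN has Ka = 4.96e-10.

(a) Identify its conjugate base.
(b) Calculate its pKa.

(a) The conjugate base is formed by removing one H⁺ from HCN, giving CN⁻. (b) pKa = -log(Ka) = -log(4.96e-10) = 9.30.

Conjugate base: CN⁻; pK_a = 9.30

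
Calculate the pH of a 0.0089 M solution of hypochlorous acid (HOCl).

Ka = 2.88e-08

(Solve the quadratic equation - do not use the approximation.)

x² + Ka×x - Ka×C = 0. Using quadratic formula: [H⁺] = 1.5996e-05

pH = 4.80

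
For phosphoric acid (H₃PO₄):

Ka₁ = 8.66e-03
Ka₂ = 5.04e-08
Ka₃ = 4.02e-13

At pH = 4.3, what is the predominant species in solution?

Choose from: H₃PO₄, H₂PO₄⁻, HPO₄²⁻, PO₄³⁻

pKa₁ = 2.06, pKa₂ = 7.30, pKa₃ = 12.40. For a polyprotic acid the predominant species crosses at each pKa: below pKa_n the protonated form dominates, above it the deprotonated form does. At pH = 4.3, the predominant species is H₂PO₄⁻.

H₂PO₄⁻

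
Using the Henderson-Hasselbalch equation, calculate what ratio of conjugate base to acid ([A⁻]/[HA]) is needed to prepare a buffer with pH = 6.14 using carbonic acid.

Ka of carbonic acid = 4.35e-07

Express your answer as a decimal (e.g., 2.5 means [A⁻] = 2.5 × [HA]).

pKa = -log(4.35e-07) = 6.3615. pH = pKa + log([A⁻]/[HA]), so log([A⁻]/[HA]) = pH − pKa = 6.14 − 6.3615 = -0.2215. [A⁻]/[HA] = 10^(-0.2215) = 0.600

[A⁻]/[HA] = 0.600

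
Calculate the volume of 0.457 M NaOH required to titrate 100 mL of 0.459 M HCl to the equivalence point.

At equivalence: moles acid = moles base. moles HCl = 0.459 × 100/1000 = 0.0459 mol. V_base = moles / 0.457 × 1000 = 100.4 mL.

V_{base} = 100.4 mL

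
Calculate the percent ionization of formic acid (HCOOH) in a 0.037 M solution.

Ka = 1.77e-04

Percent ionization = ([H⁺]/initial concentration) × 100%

Using Ka equilibrium: x² + Ka×x - Ka×C = 0. Solving: [H⁺] = 2.4721e-03. Percent = (2.4721e-03/0.037) × 100

Percent ionization = 6.68%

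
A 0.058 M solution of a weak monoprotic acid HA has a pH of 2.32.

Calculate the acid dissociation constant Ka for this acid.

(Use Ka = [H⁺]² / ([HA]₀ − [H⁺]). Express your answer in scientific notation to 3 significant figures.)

[H⁺] = 10^(−pH) = 10^(−2.32) = 4.786e-03 M. For HA ⇌ H⁺ + A⁻, Ka = [H⁺][A⁻]/[HA] = [H⁺]² / ([HA]₀ − [H⁺]) = (4.786e-03)² / (0.058 − 4.786e-03) = 4.31e-04.

K_a = 4.31e-04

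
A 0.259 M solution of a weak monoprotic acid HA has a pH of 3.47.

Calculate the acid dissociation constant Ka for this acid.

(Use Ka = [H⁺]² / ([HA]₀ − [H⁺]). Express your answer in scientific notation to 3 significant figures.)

[H⁺] = 10^(−pH) = 10^(−3.47) = 3.388e-04 M. For HA ⇌ H⁺ + A⁻, Ka = [H⁺][A⁻]/[HA] = [H⁺]² / ([HA]₀ − [H⁺]) = (3.388e-04)² / (0.259 − 3.388e-04) = 4.44e-07.

K_a = 4.44e-07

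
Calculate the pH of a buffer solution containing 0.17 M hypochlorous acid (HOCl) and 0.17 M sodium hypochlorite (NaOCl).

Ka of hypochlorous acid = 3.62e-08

pKa = -log(3.62e-08) = 7.44. pH = pKa + log([A⁻]/[HA]) = 7.44 + log(0.17/0.17)

pH = 7.44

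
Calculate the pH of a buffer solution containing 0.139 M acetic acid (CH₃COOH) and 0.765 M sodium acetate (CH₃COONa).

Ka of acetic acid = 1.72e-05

pKa = -log(1.72e-05) = 4.76. pH = pKa + log([A⁻]/[HA]) = 4.76 + log(0.765/0.139)

pH = 5.51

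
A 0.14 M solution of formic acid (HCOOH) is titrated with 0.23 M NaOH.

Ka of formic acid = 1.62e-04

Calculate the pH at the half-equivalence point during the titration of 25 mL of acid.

At half-equivalence [HA] = [A⁻], so Henderson-Hasselbalch gives pH = pKa = -log(1.62e-04) = 3.79.

pH = pKa = 3.79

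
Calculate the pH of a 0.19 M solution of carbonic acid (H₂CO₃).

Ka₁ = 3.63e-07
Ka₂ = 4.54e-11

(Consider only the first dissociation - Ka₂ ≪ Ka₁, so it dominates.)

First dissociation dominates. From Ka₁ = [H⁺][HA⁻]/[H₂A], x² + Ka₁·x − Ka₁·C = 0 with C = 0.19 M and Ka₁ = 3.63e-07. Solving: [H⁺] = (−Ka₁ + √(Ka₁² + 4·Ka₁·C)) / 2 = 2.6244e-04 M. pH = -log(2.6244e-04) = 3.58.

pH = 3.58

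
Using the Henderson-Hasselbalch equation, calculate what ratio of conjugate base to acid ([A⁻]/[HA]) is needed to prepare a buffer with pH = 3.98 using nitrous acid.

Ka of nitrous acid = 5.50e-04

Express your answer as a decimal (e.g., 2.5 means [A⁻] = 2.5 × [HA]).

pKa = -log(5.50e-04) = 3.2596. pH = pKa + log([A⁻]/[HA]), so log([A⁻]/[HA]) = pH − pKa = 3.98 − 3.2596 = 0.7204. [A⁻]/[HA] = 10^(0.7204) = 5.25

[A⁻]/[HA] = 5.25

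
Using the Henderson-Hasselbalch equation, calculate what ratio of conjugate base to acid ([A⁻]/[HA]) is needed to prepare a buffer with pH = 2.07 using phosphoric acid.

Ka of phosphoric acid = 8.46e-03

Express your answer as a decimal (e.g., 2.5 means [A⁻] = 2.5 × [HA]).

pKa = -log(8.46e-03) = 2.0726. pH = pKa + log([A⁻]/[HA]), so log([A⁻]/[HA]) = pH − pKa = 2.07 − 2.0726 = -0.0026. [A⁻]/[HA] = 10^(-0.0026) = 0.994

[A⁻]/[HA] = 0.994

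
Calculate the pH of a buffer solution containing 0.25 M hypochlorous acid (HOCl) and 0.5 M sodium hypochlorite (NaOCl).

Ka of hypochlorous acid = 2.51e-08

pKa = -log(2.51e-08) = 7.60. pH = pKa + log([A⁻]/[HA]) = 7.60 + log(0.5/0.25)

pH = 7.90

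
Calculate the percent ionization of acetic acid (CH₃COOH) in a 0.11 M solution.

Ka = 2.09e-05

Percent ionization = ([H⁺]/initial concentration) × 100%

Using Ka equilibrium: x² + Ka×x - Ka×C = 0. Solving: [H⁺] = 1.5058e-03. Percent = (1.5058e-03/0.11) × 100

Percent ionization = 1.37%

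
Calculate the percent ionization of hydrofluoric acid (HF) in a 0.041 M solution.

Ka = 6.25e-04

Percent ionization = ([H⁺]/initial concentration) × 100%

Using Ka equilibrium: x² + Ka×x - Ka×C = 0. Solving: [H⁺] = 4.7593e-03. Percent = (4.7593e-03/0.041) × 100

Percent ionization = 11.6%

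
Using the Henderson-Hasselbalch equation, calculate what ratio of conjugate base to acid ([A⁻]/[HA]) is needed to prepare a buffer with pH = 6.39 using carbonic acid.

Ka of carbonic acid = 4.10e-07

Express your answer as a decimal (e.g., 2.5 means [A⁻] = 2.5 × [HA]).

pKa = -log(4.10e-07) = 6.3872. pH = pKa + log([A⁻]/[HA]), so log([A⁻]/[HA]) = pH − pKa = 6.39 − 6.3872 = 0.0028. [A⁻]/[HA] = 10^(0.0028) = 1.01

[A⁻]/[HA] = 1.01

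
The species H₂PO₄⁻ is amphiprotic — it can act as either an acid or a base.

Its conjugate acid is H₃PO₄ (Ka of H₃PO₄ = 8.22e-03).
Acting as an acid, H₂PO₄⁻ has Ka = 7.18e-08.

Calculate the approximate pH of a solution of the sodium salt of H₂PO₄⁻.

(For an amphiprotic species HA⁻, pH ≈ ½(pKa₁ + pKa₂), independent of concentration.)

pKa₁ = -log(8.22e-03) = 2.09; pKa₂ = -log(7.18e-08) = 7.14. For an amphiprotic species, pH ≈ ½(pKa₁ + pKa₂) = ½(2.09 + 7.14) = 4.61.

pH = 4.61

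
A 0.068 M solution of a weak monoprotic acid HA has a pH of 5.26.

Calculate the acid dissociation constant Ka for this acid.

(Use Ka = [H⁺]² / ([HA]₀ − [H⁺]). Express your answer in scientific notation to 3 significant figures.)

[H⁺] = 10^(−pH) = 10^(−5.26) = 5.495e-06 M. For HA ⇌ H⁺ + A⁻, Ka = [H⁺][A⁻]/[HA] = [H⁺]² / ([HA]₀ − [H⁺]) = (5.495e-06)² / (0.068 − 5.495e-06) = 4.44e-10.

K_a = 4.44e-10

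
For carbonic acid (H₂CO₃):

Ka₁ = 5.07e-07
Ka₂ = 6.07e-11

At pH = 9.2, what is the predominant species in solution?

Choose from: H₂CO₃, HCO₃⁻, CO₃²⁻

pKa₁ = 6.29, pKa₂ = 10.22. For a polyprotic acid the predominant species crosses at each pKa: below pKa_n the protonated form dominates, above it the deprotonated form does. At pH = 9.2, the predominant species is HCO₃⁻.

HCO₃⁻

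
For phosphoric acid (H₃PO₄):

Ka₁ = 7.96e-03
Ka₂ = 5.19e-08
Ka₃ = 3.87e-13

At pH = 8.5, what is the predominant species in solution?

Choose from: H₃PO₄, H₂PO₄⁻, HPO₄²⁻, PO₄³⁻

pKa₁ = 2.10, pKa₂ = 7.28, pKa₃ = 12.41. For a polyprotic acid the predominant species crosses at each pKa: below pKa_n the protonated form dominates, above it the deprotonated form does. At pH = 8.5, the predominant species is HPO₄²⁻.

HPO₄²⁻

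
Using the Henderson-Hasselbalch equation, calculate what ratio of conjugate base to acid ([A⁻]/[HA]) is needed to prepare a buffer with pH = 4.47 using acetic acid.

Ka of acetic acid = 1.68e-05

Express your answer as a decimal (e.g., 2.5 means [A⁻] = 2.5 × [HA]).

pKa = -log(1.68e-05) = 4.7747. pH = pKa + log([A⁻]/[HA]), so log([A⁻]/[HA]) = pH − pKa = 4.47 − 4.7747 = -0.3047. [A⁻]/[HA] = 10^(-0.3047) = 0.496

[A⁻]/[HA] = 0.496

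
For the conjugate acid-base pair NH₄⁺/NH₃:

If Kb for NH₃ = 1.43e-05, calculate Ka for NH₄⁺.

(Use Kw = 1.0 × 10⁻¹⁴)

For a conjugate pair Ka × Kb = Kw, so Ka = Kw/Kb = 1.0 × 10⁻¹⁴ / 1.43e-05 = 6.99e-10.

K_a = 6.99e-10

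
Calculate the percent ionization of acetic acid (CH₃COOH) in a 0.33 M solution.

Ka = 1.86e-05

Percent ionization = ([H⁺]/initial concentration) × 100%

Using Ka equilibrium: x² + Ka×x - Ka×C = 0. Solving: [H⁺] = 2.4682e-03. Percent = (2.4682e-03/0.33) × 100

Percent ionization = 0.748%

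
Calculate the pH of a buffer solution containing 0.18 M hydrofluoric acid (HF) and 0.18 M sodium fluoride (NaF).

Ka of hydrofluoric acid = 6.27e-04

pKa = -log(6.27e-04) = 3.20. pH = pKa + log([A⁻]/[HA]) = 3.20 + log(0.18/0.18)

pH = 3.20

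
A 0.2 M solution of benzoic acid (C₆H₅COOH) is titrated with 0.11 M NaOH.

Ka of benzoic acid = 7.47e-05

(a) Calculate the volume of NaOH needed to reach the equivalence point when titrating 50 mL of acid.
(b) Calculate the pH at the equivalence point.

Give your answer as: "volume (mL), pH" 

moles acid = 0.2 × 50/1000 = 0.01 mol; V_base = moles/0.11 × 1000 = 90.9 mL. At equivalence only the conjugate base is present: [A⁻] = 0.01/0.141 = 7.0968e-02 M. Kb = Kw/Ka = 1.34e-10; [OH⁻] = √(Kb × [A⁻]) = 3.0823e-06; pOH = 5.51; pH = 14 - pOH = 8.49.

V = 90.9 mL, pH = 8.49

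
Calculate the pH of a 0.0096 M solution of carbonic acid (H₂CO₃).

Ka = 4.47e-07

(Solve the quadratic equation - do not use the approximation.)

x² + Ka×x - Ka×C = 0. Using quadratic formula: [H⁺] = 6.5284e-05

pH = 4.19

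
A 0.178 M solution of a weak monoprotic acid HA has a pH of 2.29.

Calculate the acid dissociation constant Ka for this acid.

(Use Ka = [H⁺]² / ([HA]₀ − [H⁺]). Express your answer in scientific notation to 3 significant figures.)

[H⁺] = 10^(−pH) = 10^(−2.29) = 5.129e-03 M. For HA ⇌ H⁺ + A⁻, Ka = [H⁺][A⁻]/[HA] = [H⁺]² / ([HA]₀ − [H⁺]) = (5.129e-03)² / (0.178 − 5.129e-03) = 1.52e-04.

K_a = 1.52e-04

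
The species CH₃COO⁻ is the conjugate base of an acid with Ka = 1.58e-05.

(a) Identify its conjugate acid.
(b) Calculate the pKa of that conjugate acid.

(a) The conjugate acid is formed by adding one H⁺ to CH₃COO⁻, giving CH₃COOH. (b) pKa = -log(Ka) = -log(1.58e-05) = 4.80.

Conjugate acid: CH₃COOH; pK_a = 4.80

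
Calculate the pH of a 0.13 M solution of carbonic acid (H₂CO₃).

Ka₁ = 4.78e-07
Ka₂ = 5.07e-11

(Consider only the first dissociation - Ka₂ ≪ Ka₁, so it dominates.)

First dissociation dominates. From Ka₁ = [H⁺][HA⁻]/[H₂A], x² + Ka₁·x − Ka₁·C = 0 with C = 0.13 M and Ka₁ = 4.78e-07. Solving: [H⁺] = (−Ka₁ + √(Ka₁² + 4·Ka₁·C)) / 2 = 2.4904e-04 M. pH = -log(2.4904e-04) = 3.60.

pH = 3.60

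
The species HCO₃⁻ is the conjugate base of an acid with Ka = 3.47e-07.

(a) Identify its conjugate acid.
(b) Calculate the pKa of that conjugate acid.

(a) The conjugate acid is formed by adding one H⁺ to HCO₃⁻, giving H₂CO₃. (b) pKa = -log(Ka) = -log(3.47e-07) = 6.46.

Conjugate acid: H₂CO₃; pK_a = 6.46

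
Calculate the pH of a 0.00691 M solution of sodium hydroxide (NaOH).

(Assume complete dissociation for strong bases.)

[OH⁻] = 0.00691 M for strong base. pOH = -log[OH⁻] = 2.16, pH = 14 - pOH

pH = 11.84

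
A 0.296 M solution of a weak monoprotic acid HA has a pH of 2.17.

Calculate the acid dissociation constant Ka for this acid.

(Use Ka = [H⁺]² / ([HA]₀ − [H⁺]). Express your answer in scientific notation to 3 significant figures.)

[H⁺] = 10^(−pH) = 10^(−2.17) = 6.761e-03 M. For HA ⇌ H⁺ + A⁻, Ka = [H⁺][A⁻]/[HA] = [H⁺]² / ([HA]₀ − [H⁺]) = (6.761e-03)² / (0.296 − 6.761e-03) = 1.58e-04.

K_a = 1.58e-04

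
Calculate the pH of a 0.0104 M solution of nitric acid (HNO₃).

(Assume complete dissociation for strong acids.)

[H⁺] = 0.0104 M for strong acid. pH = -log[H⁺] = -log(0.0104)

pH = 1.98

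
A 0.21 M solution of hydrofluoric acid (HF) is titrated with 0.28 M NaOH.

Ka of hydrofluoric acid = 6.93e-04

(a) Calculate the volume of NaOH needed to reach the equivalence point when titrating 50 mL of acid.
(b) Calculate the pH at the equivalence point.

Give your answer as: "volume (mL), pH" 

moles acid = 0.21 × 50/1000 = 0.0105 mol; V_base = moles/0.28 × 1000 = 37.5 mL. At equivalence only the conjugate base is present: [A⁻] = 0.0105/0.087 = 1.2000e-01 M. Kb = Kw/Ka = 1.44e-11; [OH⁻] = √(Kb × [A⁻]) = 1.3159e-06; pOH = 5.88; pH = 14 - pOH = 8.12.

V = 37.5 mL, pH = 8.12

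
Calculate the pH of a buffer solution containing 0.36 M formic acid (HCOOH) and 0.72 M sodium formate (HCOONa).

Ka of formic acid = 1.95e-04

pKa = -log(1.95e-04) = 3.71. pH = pKa + log([A⁻]/[HA]) = 3.71 + log(0.72/0.36)

pH = 4.01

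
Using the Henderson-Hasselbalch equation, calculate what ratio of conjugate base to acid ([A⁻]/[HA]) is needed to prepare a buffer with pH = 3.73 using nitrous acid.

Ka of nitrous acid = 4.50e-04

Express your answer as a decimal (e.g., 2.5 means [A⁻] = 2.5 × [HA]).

pKa = -log(4.50e-04) = 3.3468. pH = pKa + log([A⁻]/[HA]), so log([A⁻]/[HA]) = pH − pKa = 3.73 − 3.3468 = 0.3832. [A⁻]/[HA] = 10^(0.3832) = 2.42

[A⁻]/[HA] = 2.42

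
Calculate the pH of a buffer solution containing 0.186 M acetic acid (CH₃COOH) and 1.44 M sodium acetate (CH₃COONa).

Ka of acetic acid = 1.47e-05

pKa = -log(1.47e-05) = 4.83. pH = pKa + log([A⁻]/[HA]) = 4.83 + log(1.44/0.186)

pH = 5.72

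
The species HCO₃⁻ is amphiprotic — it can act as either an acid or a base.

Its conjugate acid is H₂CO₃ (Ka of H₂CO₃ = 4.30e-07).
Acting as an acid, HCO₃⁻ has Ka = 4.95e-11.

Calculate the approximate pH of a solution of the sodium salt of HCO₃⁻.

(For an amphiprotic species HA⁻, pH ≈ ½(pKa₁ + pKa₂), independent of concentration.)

pKa₁ = -log(4.30e-07) = 6.37; pKa₂ = -log(4.95e-11) = 10.31. For an amphiprotic species, pH ≈ ½(pKa₁ + pKa₂) = ½(6.37 + 10.31) = 8.34.

pH = 8.34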